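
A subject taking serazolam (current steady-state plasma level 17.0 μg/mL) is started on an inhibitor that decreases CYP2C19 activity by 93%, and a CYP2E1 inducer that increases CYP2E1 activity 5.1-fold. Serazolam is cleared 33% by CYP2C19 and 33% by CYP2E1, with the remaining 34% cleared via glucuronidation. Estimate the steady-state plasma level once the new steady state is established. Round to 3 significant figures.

8.31 μg/mL

The CYP2C19 pathway (33% of clearance) falls to 0.07× activity: 0.33 × 0.07 = 0.0231.
The CYP2E1 pathway (33% of clearance) increases to 5.1× activity: 0.33 × 5.1 = 1.683.
The remaining 34% of clearance is unaffected.
Relative clearance = 0.0231 + 1.683 + 0.34 = 2.0461.
Steady-state plasma level ∝ 1/CL: new value = 17.0 / 2.0461 = 8.31 μg/mL.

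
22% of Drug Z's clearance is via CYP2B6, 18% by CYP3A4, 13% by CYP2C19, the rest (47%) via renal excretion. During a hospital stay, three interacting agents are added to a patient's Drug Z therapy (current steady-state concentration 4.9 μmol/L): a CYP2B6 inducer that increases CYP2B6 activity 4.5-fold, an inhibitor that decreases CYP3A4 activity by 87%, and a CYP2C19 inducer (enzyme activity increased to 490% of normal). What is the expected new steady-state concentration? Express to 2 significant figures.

The CYP2B6 pathway (22% of clearance) is boosted to 4.5× activity: 0.22 × 4.5 = 0.99.
The CYP3A4 pathway (18% of clearance) drops to 0.13× activity: 0.18 × 0.13 = 0.0234.
The CYP2C19 pathway (13% of clearance) rises to 4.9× activity: 0.13 × 4.9 = 0.637.
The remaining 47% of clearance is unaffected.
Relative clearance = 0.99 + 0.0234 + 0.637 + 0.47 = 2.1204.
Dividing the baseline by the relative clearance: 4.9 / 2.1204 = 2.3 μmol/L.

2.3 μmol/L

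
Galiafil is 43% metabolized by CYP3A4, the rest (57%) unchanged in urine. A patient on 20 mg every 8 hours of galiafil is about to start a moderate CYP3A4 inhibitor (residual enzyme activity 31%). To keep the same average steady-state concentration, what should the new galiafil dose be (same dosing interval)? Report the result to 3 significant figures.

The CYP3A4 pathway (43% of clearance) drops to 0.31× activity: 0.43 × 0.31 = 0.1333.
Non-CYP routes (57%) are unchanged.
Relative clearance = 0.1333 + 0.57 = 0.7033.
To maintain the same steady-state level, dose must scale with clearance: new dose = 20 × 0.7033 = 14.1 mg.

14.1 mg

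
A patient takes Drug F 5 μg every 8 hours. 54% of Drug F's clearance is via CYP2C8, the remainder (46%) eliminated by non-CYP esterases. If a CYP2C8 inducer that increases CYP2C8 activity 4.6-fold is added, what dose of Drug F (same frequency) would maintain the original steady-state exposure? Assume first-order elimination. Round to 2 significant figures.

The CYP2C8 pathway (54% of clearance) increases to 4.6× activity: 0.54 × 4.6 = 2.484.
Non-CYP routes (46%) are unchanged.
Relative clearance = 2.484 + 0.46 = 2.944.
To maintain the same steady-state level, dose must scale with clearance: new dose = 5 × 2.944 = 15 μg.

15 μg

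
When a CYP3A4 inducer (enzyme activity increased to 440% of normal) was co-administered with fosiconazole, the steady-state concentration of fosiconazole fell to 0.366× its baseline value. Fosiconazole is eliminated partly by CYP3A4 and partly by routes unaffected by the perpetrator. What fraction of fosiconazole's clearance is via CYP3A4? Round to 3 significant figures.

Call the CYP3A4 fraction fm. After the interaction, CL_new/CL_old = fm × 4.4 + (1 − fm).
Steady-state concentration ratio = 1 / (new CL fraction), so new CL fraction = 1 / 0.366 = 2.732.
fm × 4.4 + 1 − fm = 2.732  ⇒  fm × (4.4 − 1) = 1.732  ⇒  fm = 0.509.

0.509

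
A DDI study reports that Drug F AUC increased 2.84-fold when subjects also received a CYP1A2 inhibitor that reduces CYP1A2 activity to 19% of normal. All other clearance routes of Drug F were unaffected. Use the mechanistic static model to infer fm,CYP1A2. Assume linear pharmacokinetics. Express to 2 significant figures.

0.80

CL'/CL = 1 / 2.84 = 0.3521
0.19·fm + (1 − fm) = 0.3521
fm = (0.3521 − 1) / (0.19 − 1) = 0.80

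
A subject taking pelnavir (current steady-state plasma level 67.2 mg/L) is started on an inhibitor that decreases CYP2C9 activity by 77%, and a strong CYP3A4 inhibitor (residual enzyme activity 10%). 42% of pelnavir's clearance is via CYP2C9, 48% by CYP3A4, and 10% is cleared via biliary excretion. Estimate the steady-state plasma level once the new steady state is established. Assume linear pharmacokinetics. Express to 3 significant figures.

The CYP2C9 pathway (42% of clearance) drops to 0.23× activity: 0.42 × 0.23 = 0.0966.
The CYP3A4 pathway (48% of clearance) is reduced to 0.1× activity: 0.48 × 0.1 = 0.048.
The remaining 10% of clearance is unaffected.
CL_new/CL_old = 0.0966 + 0.048 + 0.1 = 0.2446.
Dividing the baseline by the relative clearance: 67.2 / 0.2446 = 275 mg/L.

275 mg/L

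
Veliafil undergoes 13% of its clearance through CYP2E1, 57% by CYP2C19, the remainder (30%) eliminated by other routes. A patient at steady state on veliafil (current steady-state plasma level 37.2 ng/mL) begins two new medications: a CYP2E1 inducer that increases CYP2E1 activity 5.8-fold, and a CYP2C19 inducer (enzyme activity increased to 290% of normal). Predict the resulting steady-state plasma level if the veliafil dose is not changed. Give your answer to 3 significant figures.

13.7 ng/mL

The CYP2E1 pathway (13% of clearance) increases to 5.8× activity: 0.13 × 5.8 = 0.754.
The CYP2C19 pathway (57% of clearance) is boosted to 2.9× activity: 0.57 × 2.9 = 1.653.
Non-CYP routes (30%) are unchanged.
Relative clearance = 0.754 + 1.653 + 0.3 = 2.707.
Dividing the baseline by the relative clearance: 37.2 / 2.707 = 13.7 ng/mL.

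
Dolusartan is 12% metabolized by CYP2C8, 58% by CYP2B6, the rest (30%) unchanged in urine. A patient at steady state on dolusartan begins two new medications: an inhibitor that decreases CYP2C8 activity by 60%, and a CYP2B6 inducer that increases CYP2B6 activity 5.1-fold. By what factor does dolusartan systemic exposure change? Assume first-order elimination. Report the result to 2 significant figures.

0.30

The CYP2C8 pathway (12% of clearance) falls to 0.4× activity: 0.12 × 0.4 = 0.048.
The CYP2B6 pathway (58% of clearance) rises to 5.1× activity: 0.58 × 5.1 = 2.958.
Non-CYP routes (30%) are unchanged.
CL_new/CL_old = 0.048 + 2.958 + 0.3 = 3.306.
Net systemic exposure ratio = 1 / 3.306 = 0.30.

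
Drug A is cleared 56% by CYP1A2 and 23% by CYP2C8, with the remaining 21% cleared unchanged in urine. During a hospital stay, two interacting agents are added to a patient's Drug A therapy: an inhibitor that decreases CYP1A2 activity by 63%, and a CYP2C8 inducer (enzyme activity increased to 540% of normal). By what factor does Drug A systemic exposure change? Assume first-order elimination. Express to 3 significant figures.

CYP1A2: 0.56 × 0.37 = 0.2072
CYP2C8: 0.23 × 5.4 = 1.242
Other: 0.21 (unchanged)
Relative clearance = 0.2072 + 1.242 + 0.21 = 1.6592.
Net systemic exposure ratio = 1 / 1.6592 = 0.603.

0.603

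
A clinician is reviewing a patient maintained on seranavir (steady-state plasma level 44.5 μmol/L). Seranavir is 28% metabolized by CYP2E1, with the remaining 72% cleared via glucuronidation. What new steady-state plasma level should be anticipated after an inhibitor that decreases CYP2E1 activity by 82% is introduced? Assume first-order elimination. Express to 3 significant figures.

57.8 μmol/L

The CYP2E1 pathway (28% of clearance) drops to 0.18× activity: 0.28 × 0.18 = 0.0504.
Non-CYP routes (72%) are unchanged.
New clearance relative to baseline: 0.0504 + 0.72 = 0.7704.
Steady-state plasma level ∝ 1/CL, so new value = 44.5 / 0.7704 = 57.8 μmol/L.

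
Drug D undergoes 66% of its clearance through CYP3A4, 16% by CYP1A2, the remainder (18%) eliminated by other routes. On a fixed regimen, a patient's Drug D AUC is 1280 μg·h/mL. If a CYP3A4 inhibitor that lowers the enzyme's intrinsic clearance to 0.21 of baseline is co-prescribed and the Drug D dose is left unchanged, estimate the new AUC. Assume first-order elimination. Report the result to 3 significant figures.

2.67 × 10³ μg·h/mL

CYP3A4: 0.66 × 0.21 = 0.1386
CYP1A2: 0.16 (unchanged)
Other: 0.18 (unchanged)
CL_new/CL_old = 0.1386 + 0.16 + 0.18 = 0.4786.
AUC ∝ 1/CL, so new value = 1280 / 0.4786 = 2.67 × 10³ μg·h/mL.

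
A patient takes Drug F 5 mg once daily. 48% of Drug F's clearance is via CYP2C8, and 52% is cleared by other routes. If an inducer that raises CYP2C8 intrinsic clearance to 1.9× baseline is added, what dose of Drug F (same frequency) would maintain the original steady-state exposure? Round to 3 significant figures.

7.16 mg

The CYP2C8 pathway (48% of clearance) increases to 1.9× activity: 0.48 × 1.9 = 0.912.
Non-CYP routes (52%) are unchanged.
Relative clearance = 0.912 + 0.52 = 1.432.
To maintain the same steady-state level, dose must scale with clearance: new dose = 5 × 1.432 = 7.16 mg.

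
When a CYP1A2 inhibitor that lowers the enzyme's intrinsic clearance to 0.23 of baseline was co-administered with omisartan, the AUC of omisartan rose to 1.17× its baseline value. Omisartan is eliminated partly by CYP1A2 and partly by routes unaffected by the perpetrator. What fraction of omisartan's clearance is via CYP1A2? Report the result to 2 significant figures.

0.19

Let fm be the CYP1A2 fraction. New clearance relative to baseline = fm × 0.23 + (1 − fm).
AUC ratio = 1 / (new CL fraction), so new CL fraction = 1 / 1.17 = 0.8547.
fm × 0.23 + 1 − fm = 0.8547  ⇒  fm × (0.23 − 1) = −0.1453  ⇒  fm = 0.19.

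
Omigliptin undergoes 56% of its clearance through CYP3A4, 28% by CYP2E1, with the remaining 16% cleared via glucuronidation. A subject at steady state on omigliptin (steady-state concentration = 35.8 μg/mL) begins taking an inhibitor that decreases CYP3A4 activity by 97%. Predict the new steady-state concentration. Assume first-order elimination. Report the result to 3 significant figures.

The CYP3A4 pathway (56% of clearance) drops to 0.03× activity: 0.56 × 0.03 = 0.0168.
CYP2E1 (28%) and the residual 16% are unaffected.
Relative clearance = 0.0168 + 0.28 + 0.16 = 0.4568.
New steady-state concentration = baseline ÷ relative clearance = 35.8 / 0.4568 = 78.4 μg/mL.

78.4 μg/mL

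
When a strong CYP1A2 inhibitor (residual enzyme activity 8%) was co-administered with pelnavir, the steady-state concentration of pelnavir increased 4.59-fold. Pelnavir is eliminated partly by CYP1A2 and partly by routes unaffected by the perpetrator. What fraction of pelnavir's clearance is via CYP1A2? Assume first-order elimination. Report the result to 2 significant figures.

0.85

Let fm be the CYP1A2 fraction. New clearance relative to baseline = fm × 0.08 + (1 − fm).
Steady-state concentration ratio = 1 / (new CL fraction), so new CL fraction = 1 / 4.59 = 0.2179.
fm × 0.08 + 1 − fm = 0.2179  ⇒  fm × (0.08 − 1) = −0.7821  ⇒  fm = 0.85.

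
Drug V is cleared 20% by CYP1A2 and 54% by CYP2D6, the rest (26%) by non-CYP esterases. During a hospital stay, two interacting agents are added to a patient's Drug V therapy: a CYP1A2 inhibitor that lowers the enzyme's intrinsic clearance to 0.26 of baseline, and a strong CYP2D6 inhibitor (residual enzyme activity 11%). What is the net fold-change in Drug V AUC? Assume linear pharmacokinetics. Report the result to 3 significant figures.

2.69

The CYP1A2 pathway (20% of clearance) drops to 0.26× activity: 0.2 × 0.26 = 0.052.
The CYP2D6 pathway (54% of clearance) is reduced to 0.11× activity: 0.54 × 0.11 = 0.0594.
The remaining 26% of clearance is unaffected.
Relative clearance = 0.052 + 0.0594 + 0.26 = 0.3714.
AUC ∝ 1/CL: fold-change = 1 / 0.3714 = 2.69.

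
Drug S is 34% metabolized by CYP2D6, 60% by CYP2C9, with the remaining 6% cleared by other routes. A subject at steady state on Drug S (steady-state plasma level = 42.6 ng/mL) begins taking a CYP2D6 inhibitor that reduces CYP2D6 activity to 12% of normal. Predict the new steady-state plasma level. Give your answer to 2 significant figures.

61 ng/mL

The CYP2D6 pathway (34% of clearance) drops to 0.12× activity: 0.34 × 0.12 = 0.0408.
CYP2C9 (60%) and the residual 6% are unaffected.
CL_new/CL_old = 0.0408 + 0.6 + 0.06 = 0.7008.
New steady-state plasma level = baseline ÷ relative clearance = 42.6 / 0.7008 = 61 ng/mL.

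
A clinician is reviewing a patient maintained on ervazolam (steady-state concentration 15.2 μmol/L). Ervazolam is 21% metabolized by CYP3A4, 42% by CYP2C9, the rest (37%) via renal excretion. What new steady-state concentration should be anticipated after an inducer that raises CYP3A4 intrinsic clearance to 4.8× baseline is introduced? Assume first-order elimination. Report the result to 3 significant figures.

The CYP3A4 pathway (21% of clearance) increases to 4.8× activity: 0.21 × 4.8 = 1.008.
CYP2C9 (42%) and the residual 37% are unaffected.
New clearance relative to baseline: 1.008 + 0.42 + 0.37 = 1.798.
Steady-state concentration ∝ 1/CL, so new value = 15.2 / 1.798 = 8.45 μmol/L.

8.45 μmol/L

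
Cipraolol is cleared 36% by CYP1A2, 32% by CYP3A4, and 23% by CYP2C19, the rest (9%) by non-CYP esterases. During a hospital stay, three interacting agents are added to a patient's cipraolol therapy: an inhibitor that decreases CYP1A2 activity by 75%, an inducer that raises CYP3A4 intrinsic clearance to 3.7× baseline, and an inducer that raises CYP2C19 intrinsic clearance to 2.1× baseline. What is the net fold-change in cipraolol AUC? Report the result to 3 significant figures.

CYP1A2: 0.36 × 0.25 = 0.09
CYP3A4: 0.32 × 3.7 = 1.184
CYP2C19: 0.23 × 2.1 = 0.483
Other: 0.09 (unchanged)
New clearance relative to baseline: 0.09 + 1.184 + 0.483 + 0.09 = 1.847.
Because AUC varies inversely with clearance, the combined effect is 1 / 1.847 = 0.541.

0.541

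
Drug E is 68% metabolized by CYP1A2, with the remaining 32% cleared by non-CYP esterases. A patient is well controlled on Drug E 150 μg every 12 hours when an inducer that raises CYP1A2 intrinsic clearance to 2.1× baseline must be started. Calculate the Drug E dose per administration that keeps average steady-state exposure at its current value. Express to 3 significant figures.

262 μg

CYP1A2: 0.68 × 2.1 = 1.428
Other: 0.32 (unchanged)
Relative clearance = 1.428 + 0.32 = 1.748.
Css,avg = (dose rate)/CL, so holding Css fixed requires dose ∝ CL: 150 × 1.748 = 262 μg.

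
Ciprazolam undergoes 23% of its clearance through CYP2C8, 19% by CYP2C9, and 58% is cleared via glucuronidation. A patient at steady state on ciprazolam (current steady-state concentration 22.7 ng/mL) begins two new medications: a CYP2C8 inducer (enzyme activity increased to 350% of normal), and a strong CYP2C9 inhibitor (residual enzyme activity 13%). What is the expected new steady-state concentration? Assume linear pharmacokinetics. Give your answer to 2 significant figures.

The CYP2C8 pathway (23% of clearance) is boosted to 3.5× activity: 0.23 × 3.5 = 0.805.
The CYP2C9 pathway (19% of clearance) drops to 0.13× activity: 0.19 × 0.13 = 0.0247.
The remaining 58% of clearance is unaffected.
CL_new/CL_old = 0.805 + 0.0247 + 0.58 = 1.4097.
Dividing the baseline by the relative clearance: 22.7 / 1.4097 = 16 ng/mL.

16 ng/mL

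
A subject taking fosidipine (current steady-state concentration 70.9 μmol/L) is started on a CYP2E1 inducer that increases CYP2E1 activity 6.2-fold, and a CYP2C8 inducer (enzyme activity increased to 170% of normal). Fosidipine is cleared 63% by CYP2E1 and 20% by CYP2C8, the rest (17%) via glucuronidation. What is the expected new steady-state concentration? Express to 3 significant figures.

16.1 μmol/L

The CYP2E1 pathway (63% of clearance) is boosted to 6.2× activity: 0.63 × 6.2 = 3.906.
The CYP2C8 pathway (20% of clearance) rises to 1.7× activity: 0.2 × 1.7 = 0.34.
Non-CYP routes (17%) are unchanged.
CL_new/CL_old = 3.906 + 0.34 + 0.17 = 4.416.
New steady-state concentration = 70.9 / 4.416 = 16.1 μmol/L (concentration scales inversely with clearance).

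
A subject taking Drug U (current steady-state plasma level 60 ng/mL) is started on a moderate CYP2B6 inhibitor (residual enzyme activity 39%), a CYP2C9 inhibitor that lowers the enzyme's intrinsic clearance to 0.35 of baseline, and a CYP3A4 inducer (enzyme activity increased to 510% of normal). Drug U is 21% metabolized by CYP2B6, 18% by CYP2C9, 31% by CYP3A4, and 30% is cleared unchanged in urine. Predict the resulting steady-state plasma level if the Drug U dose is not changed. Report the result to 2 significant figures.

30 ng/mL

The CYP2B6 pathway (21% of clearance) drops to 0.39× activity: 0.21 × 0.39 = 0.0819.
The CYP2C9 pathway (18% of clearance) is reduced to 0.35× activity: 0.18 × 0.35 = 0.063.
The CYP3A4 pathway (31% of clearance) rises to 5.1× activity: 0.31 × 5.1 = 1.581.
Non-CYP routes (30%) are unchanged.
CL_new/CL_old = 0.0819 + 0.063 + 1.581 + 0.3 = 2.0259.
Steady-state plasma level ∝ 1/CL: new value = 60 / 2.0259 = 30 ng/mL.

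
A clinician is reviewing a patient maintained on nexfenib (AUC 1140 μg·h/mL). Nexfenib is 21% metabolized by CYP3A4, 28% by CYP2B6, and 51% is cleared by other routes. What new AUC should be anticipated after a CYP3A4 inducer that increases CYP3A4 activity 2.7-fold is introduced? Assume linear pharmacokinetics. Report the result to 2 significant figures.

CYP3A4: 0.21 × 2.7 = 0.567
CYP2B6: 0.28 (unchanged)
Other: 0.51 (unchanged)
Relative clearance = 0.567 + 0.28 + 0.51 = 1.357.
New AUC = baseline ÷ relative clearance = 1140 / 1.357 = 8.4 × 10² μg·h/mL.

8.4 × 10² μg·h/mL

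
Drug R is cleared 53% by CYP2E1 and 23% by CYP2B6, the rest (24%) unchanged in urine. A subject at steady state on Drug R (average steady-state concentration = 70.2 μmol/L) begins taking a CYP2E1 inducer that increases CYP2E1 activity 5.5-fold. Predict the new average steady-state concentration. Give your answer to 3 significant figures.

CYP2E1: 0.53 × 5.5 = 2.915
CYP2B6: 0.23 (unchanged)
Other: 0.24 (unchanged)
CL_new/CL_old = 2.915 + 0.23 + 0.24 = 3.385.
New average steady-state concentration = baseline ÷ relative clearance = 70.2 / 3.385 = 20.7 μmol/L.

20.7 μmol/L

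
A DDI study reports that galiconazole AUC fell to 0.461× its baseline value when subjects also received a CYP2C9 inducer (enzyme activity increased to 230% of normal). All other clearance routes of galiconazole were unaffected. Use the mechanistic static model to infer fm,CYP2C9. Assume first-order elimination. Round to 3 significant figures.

CL'/CL = 1 / 0.461 = 2.169
2.3·fm + (1 − fm) = 2.169
fm = (2.169 − 1) / (2.3 − 1) = 0.899

0.899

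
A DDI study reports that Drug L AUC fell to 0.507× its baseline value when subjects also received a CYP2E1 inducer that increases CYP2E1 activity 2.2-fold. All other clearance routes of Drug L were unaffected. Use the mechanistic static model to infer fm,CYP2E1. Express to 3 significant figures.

0.810

Let x = fm,CYP2E1. Because AUC ∝ 1/CL, relative clearance rose to 1/0.507 = 1.972.
Only the CYP2E1 route changed, so 1.972 = x·2.2 + (1 − x), giving x = 0.810.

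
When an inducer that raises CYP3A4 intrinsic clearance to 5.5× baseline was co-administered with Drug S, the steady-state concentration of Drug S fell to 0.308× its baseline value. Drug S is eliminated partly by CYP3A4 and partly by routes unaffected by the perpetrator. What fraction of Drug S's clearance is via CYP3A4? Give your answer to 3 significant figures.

0.499

CL'/CL = 1 / 0.308 = 3.247
5.5·fm + (1 − fm) = 3.247
fm = (3.247 − 1) / (5.5 − 1) = 0.499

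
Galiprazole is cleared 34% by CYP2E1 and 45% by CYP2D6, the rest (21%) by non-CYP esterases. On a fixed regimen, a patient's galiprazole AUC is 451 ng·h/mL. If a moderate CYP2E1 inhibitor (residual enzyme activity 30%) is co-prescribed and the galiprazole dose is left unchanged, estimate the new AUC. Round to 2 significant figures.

The CYP2E1 pathway (34% of clearance) drops to 0.3× activity: 0.34 × 0.3 = 0.102.
CYP2D6 (45%) and the residual 21% are unaffected.
New clearance relative to baseline: 0.102 + 0.45 + 0.21 = 0.762.
With dosing unchanged, AUC scales as 1/CL: 451 / 0.762 = 5.9 × 10² ng·h/mL.

5.9 × 10² ng·h/mL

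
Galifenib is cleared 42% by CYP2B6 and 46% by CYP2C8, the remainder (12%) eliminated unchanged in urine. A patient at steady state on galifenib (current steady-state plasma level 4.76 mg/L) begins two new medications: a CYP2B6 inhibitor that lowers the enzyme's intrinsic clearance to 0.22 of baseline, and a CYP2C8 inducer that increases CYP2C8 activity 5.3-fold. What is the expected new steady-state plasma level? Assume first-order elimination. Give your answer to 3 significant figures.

1.80 mg/L

The CYP2B6 pathway (42% of clearance) is reduced to 0.22× activity: 0.42 × 0.22 = 0.0924.
The CYP2C8 pathway (46% of clearance) rises to 5.3× activity: 0.46 × 5.3 = 2.438.
Non-CYP routes (12%) are unchanged.
New clearance relative to baseline: 0.0924 + 2.438 + 0.12 = 2.6504.
Dividing the baseline by the relative clearance: 4.76 / 2.6504 = 1.80 mg/L.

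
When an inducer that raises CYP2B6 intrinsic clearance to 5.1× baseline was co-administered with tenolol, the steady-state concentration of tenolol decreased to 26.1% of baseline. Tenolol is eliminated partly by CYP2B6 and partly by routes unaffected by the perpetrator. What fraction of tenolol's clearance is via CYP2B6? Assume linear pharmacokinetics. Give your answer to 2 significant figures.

Let fm be the CYP2B6 fraction. New clearance relative to baseline = fm × 5.1 + (1 − fm).
Steady-state concentration ratio = 1 / (new CL fraction), so new CL fraction = 1 / 0.261 = 3.831.
fm × 5.1 + 1 − fm = 3.831  ⇒  fm × (5.1 − 1) = 2.831  ⇒  fm = 0.69.

0.69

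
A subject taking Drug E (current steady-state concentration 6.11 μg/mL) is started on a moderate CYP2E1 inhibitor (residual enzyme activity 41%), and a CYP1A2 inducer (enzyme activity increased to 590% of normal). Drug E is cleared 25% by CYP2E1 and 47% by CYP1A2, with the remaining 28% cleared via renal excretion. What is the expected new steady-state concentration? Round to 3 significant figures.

The CYP2E1 pathway (25% of clearance) falls to 0.41× activity: 0.25 × 0.41 = 0.1025.
The CYP1A2 pathway (47% of clearance) increases to 5.9× activity: 0.47 × 5.9 = 2.773.
The remaining 28% of clearance is unaffected.
Relative clearance = 0.1025 + 2.773 + 0.28 = 3.1555.
New steady-state concentration = 6.11 / 3.1555 = 1.94 μg/mL (concentration scales inversely with clearance).

1.94 μg/mL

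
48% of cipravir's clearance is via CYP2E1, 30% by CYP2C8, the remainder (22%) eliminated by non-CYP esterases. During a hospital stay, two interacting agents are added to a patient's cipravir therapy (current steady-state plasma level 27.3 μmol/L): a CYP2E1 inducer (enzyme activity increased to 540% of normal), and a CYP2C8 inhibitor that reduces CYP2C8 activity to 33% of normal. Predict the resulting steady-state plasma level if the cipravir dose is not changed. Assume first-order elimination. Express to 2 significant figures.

9.4 μmol/L

The CYP2E1 pathway (48% of clearance) increases to 5.4× activity: 0.48 × 5.4 = 2.592.
The CYP2C8 pathway (30% of clearance) drops to 0.33× activity: 0.3 × 0.33 = 0.099.
The remaining 22% of clearance is unaffected.
CL_new/CL_old = 2.592 + 0.099 + 0.22 = 2.911.
Dividing the baseline by the relative clearance: 27.3 / 2.911 = 9.4 μmol/L.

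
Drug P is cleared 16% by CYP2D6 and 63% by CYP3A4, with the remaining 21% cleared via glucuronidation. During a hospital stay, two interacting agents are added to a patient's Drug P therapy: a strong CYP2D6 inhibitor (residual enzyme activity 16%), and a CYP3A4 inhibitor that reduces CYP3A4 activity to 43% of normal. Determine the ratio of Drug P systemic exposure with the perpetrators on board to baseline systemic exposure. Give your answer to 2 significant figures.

The CYP2D6 pathway (16% of clearance) falls to 0.16× activity: 0.16 × 0.16 = 0.0256.
The CYP3A4 pathway (63% of clearance) is reduced to 0.43× activity: 0.63 × 0.43 = 0.2709.
The remaining 21% of clearance is unaffected.
Relative clearance = 0.0256 + 0.2709 + 0.21 = 0.5065.
Systemic exposure ∝ 1/CL: fold-change = 1 / 0.5065 = 2.0.

2.0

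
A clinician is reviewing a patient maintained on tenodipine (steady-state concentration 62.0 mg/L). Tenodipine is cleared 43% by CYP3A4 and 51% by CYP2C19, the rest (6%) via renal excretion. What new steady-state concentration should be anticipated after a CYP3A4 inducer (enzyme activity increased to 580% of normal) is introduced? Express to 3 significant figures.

The CYP3A4 pathway (43% of clearance) rises to 5.8× activity: 0.43 × 5.8 = 2.494.
CYP2C19 (51%) and the residual 6% are unaffected.
New clearance relative to baseline: 2.494 + 0.51 + 0.06 = 3.064.
New steady-state concentration = baseline ÷ relative clearance = 62.0 / 3.064 = 20.2 mg/L.

20.2 mg/L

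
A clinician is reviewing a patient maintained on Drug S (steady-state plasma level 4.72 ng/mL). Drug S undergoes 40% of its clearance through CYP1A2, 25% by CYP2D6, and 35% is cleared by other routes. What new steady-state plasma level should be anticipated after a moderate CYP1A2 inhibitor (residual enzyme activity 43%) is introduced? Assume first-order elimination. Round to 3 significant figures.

6.11 ng/mL

The CYP1A2 pathway (40% of clearance) falls to 0.43× activity: 0.4 × 0.43 = 0.172.
CYP2D6 (25%) and the residual 35% are unaffected.
New clearance relative to baseline: 0.172 + 0.25 + 0.35 = 0.772.
Steady-state plasma level ∝ 1/CL, so new value = 4.72 / 0.772 = 6.11 ng/mL.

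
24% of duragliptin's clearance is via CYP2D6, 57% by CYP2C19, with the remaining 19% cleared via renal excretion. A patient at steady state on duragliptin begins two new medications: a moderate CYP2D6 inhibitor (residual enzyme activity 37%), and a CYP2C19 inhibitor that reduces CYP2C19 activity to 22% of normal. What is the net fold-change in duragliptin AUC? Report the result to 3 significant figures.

2.47

The CYP2D6 pathway (24% of clearance) falls to 0.37× activity: 0.24 × 0.37 = 0.0888.
The CYP2C19 pathway (57% of clearance) is reduced to 0.22× activity: 0.57 × 0.22 = 0.1254.
Non-CYP routes (19%) are unchanged.
Relative clearance = 0.0888 + 0.1254 + 0.19 = 0.4042.
Net AUC ratio = 1 / 0.4042 = 2.47.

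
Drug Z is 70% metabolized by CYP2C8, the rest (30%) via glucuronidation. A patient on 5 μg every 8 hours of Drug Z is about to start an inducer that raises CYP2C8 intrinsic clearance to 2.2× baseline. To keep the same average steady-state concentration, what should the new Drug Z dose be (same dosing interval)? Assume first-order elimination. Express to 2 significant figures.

9.2 μg

The CYP2C8 pathway (70% of clearance) increases to 2.2× activity: 0.7 × 2.2 = 1.54.
The remaining 30% of clearance is unaffected.
Relative clearance = 1.54 + 0.3 = 1.84.
Exposure is unchanged when dose changes in proportion to clearance. New dose = 5 μg × 1.84 = 9.2 μg.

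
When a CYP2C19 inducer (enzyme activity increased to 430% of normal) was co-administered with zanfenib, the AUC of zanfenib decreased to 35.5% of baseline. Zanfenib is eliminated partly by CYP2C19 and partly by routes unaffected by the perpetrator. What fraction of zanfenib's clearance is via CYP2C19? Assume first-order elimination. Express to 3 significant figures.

Let fm be the CYP2C19 fraction. New clearance relative to baseline = fm × 4.3 + (1 − fm).
AUC ratio = 1 / (new CL fraction), so new CL fraction = 1 / 0.355 = 2.817.
fm × 4.3 + 1 − fm = 2.817  ⇒  fm × (4.3 − 1) = 1.817  ⇒  fm = 0.551.

0.551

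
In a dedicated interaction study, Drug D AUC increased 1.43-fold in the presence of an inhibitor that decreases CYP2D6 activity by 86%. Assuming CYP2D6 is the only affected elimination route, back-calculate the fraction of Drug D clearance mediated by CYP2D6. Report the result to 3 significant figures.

CL'/CL = 1 / 1.43 = 0.6993
0.14·fm + (1 − fm) = 0.6993
fm = (0.6993 − 1) / (0.14 − 1) = 0.350

0.350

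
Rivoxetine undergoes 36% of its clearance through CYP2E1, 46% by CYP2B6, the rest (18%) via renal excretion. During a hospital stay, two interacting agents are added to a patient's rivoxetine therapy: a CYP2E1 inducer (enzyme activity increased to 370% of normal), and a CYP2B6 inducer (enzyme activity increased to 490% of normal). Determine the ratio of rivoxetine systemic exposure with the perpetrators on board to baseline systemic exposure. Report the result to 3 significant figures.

The CYP2E1 pathway (36% of clearance) is boosted to 3.7× activity: 0.36 × 3.7 = 1.332.
The CYP2B6 pathway (46% of clearance) rises to 4.9× activity: 0.46 × 4.9 = 2.254.
The remaining 18% of clearance is unaffected.
Relative clearance = 1.332 + 2.254 + 0.18 = 3.766.
Net systemic exposure ratio = 1 / 3.766 = 0.266.

0.266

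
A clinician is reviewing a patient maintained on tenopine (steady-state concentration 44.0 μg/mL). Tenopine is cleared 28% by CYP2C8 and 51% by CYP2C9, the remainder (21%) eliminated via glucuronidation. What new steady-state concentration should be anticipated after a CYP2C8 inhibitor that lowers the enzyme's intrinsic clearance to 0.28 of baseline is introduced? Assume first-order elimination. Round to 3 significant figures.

CYP2C8: 0.28 × 0.28 = 0.0784
CYP2C9: 0.51 (unchanged)
Other: 0.21 (unchanged)
Relative clearance = 0.0784 + 0.51 + 0.21 = 0.7984.
New steady-state concentration = baseline ÷ relative clearance = 44.0 / 0.7984 = 55.1 μg/mL.

55.1 μg/mL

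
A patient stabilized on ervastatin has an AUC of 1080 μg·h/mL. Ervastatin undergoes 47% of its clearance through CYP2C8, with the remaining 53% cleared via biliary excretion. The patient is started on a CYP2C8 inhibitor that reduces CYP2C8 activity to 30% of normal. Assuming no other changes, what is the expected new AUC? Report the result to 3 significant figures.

CYP2C8: 0.47 × 0.3 = 0.141
Other: 0.53 (unchanged)
CL_new/CL_old = 0.141 + 0.53 = 0.671.
With dosing unchanged, AUC scales as 1/CL: 1080 / 0.671 = 1.61 × 10³ μg·h/mL.

1.61 × 10³ μg·h/mL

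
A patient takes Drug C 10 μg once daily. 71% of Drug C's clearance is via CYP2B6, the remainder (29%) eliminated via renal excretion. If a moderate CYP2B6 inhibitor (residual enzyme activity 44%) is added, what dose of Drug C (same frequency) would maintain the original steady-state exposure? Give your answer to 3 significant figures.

6.02 μg

The CYP2B6 pathway (71% of clearance) falls to 0.44× activity: 0.71 × 0.44 = 0.3124.
The remaining 29% of clearance is unaffected.
New clearance relative to baseline: 0.3124 + 0.29 = 0.6024.
Exposure is unchanged when dose changes in proportion to clearance. New dose = 10 μg × 0.6024 = 6.02 μg.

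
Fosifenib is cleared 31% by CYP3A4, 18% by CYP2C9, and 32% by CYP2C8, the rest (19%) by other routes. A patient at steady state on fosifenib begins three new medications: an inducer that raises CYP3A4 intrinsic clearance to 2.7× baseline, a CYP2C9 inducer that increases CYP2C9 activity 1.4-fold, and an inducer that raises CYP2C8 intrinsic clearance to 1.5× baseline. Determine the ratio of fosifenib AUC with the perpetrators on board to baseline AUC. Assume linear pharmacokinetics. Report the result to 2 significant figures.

The CYP3A4 pathway (31% of clearance) is boosted to 2.7× activity: 0.31 × 2.7 = 0.837.
The CYP2C9 pathway (18% of clearance) increases to 1.4× activity: 0.18 × 1.4 = 0.252.
The CYP2C8 pathway (32% of clearance) rises to 1.5× activity: 0.32 × 1.5 = 0.48.
Non-CYP routes (19%) are unchanged.
New clearance relative to baseline: 0.837 + 0.252 + 0.48 + 0.19 = 1.759.
Net AUC ratio = 1 / 1.759 = 0.57.

0.57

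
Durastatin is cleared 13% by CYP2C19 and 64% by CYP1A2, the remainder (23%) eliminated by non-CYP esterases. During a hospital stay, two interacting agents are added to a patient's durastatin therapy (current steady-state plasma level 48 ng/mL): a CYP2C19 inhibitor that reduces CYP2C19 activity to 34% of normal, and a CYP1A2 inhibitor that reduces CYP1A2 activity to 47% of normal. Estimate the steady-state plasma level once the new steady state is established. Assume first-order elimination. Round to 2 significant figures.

83 ng/mL

The CYP2C19 pathway (13% of clearance) drops to 0.34× activity: 0.13 × 0.34 = 0.0442.
The CYP1A2 pathway (64% of clearance) drops to 0.47× activity: 0.64 × 0.47 = 0.3008.
Non-CYP routes (23%) are unchanged.
CL_new/CL_old = 0.0442 + 0.3008 + 0.23 = 0.575.
New steady-state plasma level = 48 / 0.575 = 83 ng/mL (concentration scales inversely with clearance).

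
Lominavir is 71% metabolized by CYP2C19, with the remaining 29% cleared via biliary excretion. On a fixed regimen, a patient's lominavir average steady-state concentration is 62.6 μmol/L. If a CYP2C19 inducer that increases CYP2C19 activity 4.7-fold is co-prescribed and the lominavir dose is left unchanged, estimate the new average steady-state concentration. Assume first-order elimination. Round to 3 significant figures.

17.3 μmol/L

The CYP2C19 pathway (71% of clearance) increases to 4.7× activity: 0.71 × 4.7 = 3.337.
The remaining 29% of clearance is unaffected.
Relative clearance = 3.337 + 0.29 = 3.627.
Average steady-state concentration ∝ 1/CL, so new value = 62.6 / 3.627 = 17.3 μmol/L.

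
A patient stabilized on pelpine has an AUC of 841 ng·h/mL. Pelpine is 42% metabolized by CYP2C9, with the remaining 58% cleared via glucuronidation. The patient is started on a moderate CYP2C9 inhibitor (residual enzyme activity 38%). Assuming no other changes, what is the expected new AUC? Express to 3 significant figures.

CYP2C9: 0.42 × 0.38 = 0.1596
Other: 0.58 (unchanged)
CL_new/CL_old = 0.1596 + 0.58 = 0.7396.
AUC ∝ 1/CL, so new value = 841 / 0.7396 = 1.14 × 10³ ng·h/mL.

1.14 × 10³ ng·h/mL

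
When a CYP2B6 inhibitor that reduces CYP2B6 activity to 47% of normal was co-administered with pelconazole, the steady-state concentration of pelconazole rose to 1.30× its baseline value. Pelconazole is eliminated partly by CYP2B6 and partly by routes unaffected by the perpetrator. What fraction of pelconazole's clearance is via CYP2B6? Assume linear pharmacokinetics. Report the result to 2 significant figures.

0.44

CL'/CL = 1 / 1.30 = 0.7692
0.47·fm + (1 − fm) = 0.7692
fm = (0.7692 − 1) / (0.47 − 1) = 0.44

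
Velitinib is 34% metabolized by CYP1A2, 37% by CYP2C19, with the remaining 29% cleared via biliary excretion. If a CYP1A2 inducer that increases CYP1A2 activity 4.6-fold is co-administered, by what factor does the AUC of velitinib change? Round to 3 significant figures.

The CYP1A2 pathway (34% of clearance) rises to 4.6× activity: 0.34 × 4.6 = 1.564.
CYP2C19 (37%) and the residual 29% are unaffected.
New clearance relative to baseline: 1.564 + 0.37 + 0.29 = 2.224.
AUC is inversely proportional to clearance, so the fold-change is 1 / 2.224 = 0.450.

0.450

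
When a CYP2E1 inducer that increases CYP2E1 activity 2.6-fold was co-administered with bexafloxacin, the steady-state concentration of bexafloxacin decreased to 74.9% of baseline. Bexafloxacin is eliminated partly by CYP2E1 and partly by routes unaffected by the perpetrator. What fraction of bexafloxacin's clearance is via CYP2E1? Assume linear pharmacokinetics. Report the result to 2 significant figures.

Let x = fm,CYP2E1. Because steady-state concentration ∝ 1/CL, relative clearance rose to 1/0.749 = 1.335.
Only the CYP2E1 route changed, so 1.335 = x·2.6 + (1 − x), giving x = 0.21.

0.21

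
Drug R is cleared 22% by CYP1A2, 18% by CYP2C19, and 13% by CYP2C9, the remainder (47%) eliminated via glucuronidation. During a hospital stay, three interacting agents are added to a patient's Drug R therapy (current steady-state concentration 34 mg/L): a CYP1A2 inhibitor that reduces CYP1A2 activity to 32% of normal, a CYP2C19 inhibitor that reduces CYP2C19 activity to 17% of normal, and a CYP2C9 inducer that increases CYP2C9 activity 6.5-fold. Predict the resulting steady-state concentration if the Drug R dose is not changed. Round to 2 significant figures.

CYP1A2: 0.22 × 0.32 = 0.0704
CYP2C19: 0.18 × 0.17 = 0.0306
CYP2C9: 0.13 × 6.5 = 0.845
Other: 0.47 (unchanged)
New clearance relative to baseline: 0.0704 + 0.0306 + 0.845 + 0.47 = 1.416.
Steady-state concentration ∝ 1/CL: new value = 34 / 1.416 = 24 mg/L.

24 mg/L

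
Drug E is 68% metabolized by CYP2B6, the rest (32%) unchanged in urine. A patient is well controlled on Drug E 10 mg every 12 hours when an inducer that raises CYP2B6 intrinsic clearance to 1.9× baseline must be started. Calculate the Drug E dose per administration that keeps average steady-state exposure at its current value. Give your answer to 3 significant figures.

CYP2B6: 0.68 × 1.9 = 1.292
Other: 0.32 (unchanged)
CL_new/CL_old = 1.292 + 0.32 = 1.612.
Exposure is unchanged when dose changes in proportion to clearance. New dose = 10 mg × 1.612 = 16.1 mg.

16.1 mg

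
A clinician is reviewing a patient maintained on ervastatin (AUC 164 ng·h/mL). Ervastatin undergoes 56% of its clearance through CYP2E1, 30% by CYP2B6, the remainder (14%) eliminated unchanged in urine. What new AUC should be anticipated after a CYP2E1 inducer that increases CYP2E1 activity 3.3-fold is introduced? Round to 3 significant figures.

The CYP2E1 pathway (56% of clearance) is boosted to 3.3× activity: 0.56 × 3.3 = 1.848.
CYP2B6 (30%) and the residual 14% are unaffected.
CL_new/CL_old = 1.848 + 0.3 + 0.14 = 2.288.
With dosing unchanged, AUC scales as 1/CL: 164 / 2.288 = 71.7 ng·h/mL.

71.7 ng·h/mL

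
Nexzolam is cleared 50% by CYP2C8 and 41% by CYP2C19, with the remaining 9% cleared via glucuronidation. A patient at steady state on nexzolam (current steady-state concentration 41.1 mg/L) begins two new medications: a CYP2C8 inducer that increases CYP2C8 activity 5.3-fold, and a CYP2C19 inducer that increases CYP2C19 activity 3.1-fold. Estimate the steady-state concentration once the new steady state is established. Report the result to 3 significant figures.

10.2 mg/L

CYP2C8: 0.5 × 5.3 = 2.65
CYP2C19: 0.41 × 3.1 = 1.271
Other: 0.09 (unchanged)
CL_new/CL_old = 2.65 + 1.271 + 0.09 = 4.011.
Steady-state concentration ∝ 1/CL: new value = 41.1 / 4.011 = 10.2 mg/L.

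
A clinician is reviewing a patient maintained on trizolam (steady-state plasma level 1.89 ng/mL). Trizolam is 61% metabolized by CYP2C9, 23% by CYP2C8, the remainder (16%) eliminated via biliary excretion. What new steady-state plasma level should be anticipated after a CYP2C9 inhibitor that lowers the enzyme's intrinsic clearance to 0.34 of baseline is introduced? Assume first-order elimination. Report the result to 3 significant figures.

3.16 ng/mL

The CYP2C9 pathway (61% of clearance) is reduced to 0.34× activity: 0.61 × 0.34 = 0.2074.
CYP2C8 (23%) and the residual 16% are unaffected.
Relative clearance = 0.2074 + 0.23 + 0.16 = 0.5974.
With dosing unchanged, steady-state plasma level scales as 1/CL: 1.89 / 0.5974 = 3.16 ng/mL.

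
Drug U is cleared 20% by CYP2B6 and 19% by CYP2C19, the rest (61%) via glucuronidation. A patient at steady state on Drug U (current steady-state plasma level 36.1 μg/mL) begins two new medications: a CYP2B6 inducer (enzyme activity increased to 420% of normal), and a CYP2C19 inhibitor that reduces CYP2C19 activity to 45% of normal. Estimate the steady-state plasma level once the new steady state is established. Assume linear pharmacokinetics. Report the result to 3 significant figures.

23.5 μg/mL

The CYP2B6 pathway (20% of clearance) increases to 4.2× activity: 0.2 × 4.2 = 0.84.
The CYP2C19 pathway (19% of clearance) falls to 0.45× activity: 0.19 × 0.45 = 0.0855.
Non-CYP routes (61%) are unchanged.
Relative clearance = 0.84 + 0.0855 + 0.61 = 1.5355.
New steady-state plasma level = 36.1 / 1.5355 = 23.5 μg/mL (concentration scales inversely with clearance).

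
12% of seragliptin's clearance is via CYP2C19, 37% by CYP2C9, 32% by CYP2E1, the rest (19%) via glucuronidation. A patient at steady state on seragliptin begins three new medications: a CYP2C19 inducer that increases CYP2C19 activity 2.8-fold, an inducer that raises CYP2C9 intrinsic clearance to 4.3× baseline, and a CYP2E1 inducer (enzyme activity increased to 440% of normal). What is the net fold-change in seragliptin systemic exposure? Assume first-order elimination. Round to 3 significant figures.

0.284

The CYP2C19 pathway (12% of clearance) rises to 2.8× activity: 0.12 × 2.8 = 0.336.
The CYP2C9 pathway (37% of clearance) increases to 4.3× activity: 0.37 × 4.3 = 1.591.
The CYP2E1 pathway (32% of clearance) is boosted to 4.4× activity: 0.32 × 4.4 = 1.408.
Non-CYP routes (19%) are unchanged.
CL_new/CL_old = 0.336 + 1.591 + 1.408 + 0.19 = 3.525.
Because systemic exposure varies inversely with clearance, the combined effect is 1 / 3.525 = 0.284.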